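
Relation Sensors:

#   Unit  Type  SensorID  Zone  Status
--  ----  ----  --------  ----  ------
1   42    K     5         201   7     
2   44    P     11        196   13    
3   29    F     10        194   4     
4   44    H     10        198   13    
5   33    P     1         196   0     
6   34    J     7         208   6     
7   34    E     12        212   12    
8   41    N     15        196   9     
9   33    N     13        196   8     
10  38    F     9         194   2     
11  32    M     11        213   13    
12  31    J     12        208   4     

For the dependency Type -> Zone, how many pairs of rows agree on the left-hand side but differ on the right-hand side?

Type=P: all 2 rows agree on Zone — 0 pairs.
Type=F: all 2 rows agree on Zone — 0 pairs.
Type=J: all 2 rows agree on Zone — 0 pairs.
Type=N: all 2 rows agree on Zone — 0 pairs.

0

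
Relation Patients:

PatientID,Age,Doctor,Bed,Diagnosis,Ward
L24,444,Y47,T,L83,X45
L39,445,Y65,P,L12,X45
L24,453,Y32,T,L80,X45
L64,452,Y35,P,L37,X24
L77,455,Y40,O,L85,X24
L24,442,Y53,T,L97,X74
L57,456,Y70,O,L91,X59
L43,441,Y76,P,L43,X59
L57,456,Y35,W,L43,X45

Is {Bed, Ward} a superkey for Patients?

Two distinct rows share (Bed=T, Ward=X45), so {Bed, Ward} does not determine every attribute — not a superkey.

No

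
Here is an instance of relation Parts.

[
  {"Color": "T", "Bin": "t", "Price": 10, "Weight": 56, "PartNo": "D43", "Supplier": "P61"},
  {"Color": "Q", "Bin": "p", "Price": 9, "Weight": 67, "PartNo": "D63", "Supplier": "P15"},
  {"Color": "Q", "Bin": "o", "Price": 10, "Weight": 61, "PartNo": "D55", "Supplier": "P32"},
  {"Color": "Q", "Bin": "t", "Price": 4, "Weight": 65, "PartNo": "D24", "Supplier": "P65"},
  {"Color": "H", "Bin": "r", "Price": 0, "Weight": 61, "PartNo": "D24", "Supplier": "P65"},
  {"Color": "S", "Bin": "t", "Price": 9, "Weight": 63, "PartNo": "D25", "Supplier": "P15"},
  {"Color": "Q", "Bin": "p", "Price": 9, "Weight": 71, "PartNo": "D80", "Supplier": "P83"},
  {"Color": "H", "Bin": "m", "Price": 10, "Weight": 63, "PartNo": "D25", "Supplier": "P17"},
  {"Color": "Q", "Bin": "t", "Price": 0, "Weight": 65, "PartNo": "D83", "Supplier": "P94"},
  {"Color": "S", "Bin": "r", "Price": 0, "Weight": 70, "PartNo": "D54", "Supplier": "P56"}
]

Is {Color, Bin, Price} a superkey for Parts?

No

Two distinct rows share (Color=Q, Bin=p, Price=9), so {Color, Bin, Price} does not determine every attribute — not a superkey.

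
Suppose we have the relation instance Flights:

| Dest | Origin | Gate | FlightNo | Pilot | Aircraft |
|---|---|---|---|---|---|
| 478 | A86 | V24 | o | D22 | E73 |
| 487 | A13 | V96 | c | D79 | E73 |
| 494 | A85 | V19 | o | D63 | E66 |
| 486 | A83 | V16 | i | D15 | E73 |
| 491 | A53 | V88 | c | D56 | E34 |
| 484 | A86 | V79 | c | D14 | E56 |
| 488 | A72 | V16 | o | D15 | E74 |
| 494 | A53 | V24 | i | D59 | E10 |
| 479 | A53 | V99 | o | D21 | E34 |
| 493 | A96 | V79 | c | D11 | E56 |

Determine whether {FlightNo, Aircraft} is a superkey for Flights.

No

Two distinct rows share (FlightNo=c, Aircraft=E56), so {FlightNo, Aircraft} does not determine every attribute — not a superkey.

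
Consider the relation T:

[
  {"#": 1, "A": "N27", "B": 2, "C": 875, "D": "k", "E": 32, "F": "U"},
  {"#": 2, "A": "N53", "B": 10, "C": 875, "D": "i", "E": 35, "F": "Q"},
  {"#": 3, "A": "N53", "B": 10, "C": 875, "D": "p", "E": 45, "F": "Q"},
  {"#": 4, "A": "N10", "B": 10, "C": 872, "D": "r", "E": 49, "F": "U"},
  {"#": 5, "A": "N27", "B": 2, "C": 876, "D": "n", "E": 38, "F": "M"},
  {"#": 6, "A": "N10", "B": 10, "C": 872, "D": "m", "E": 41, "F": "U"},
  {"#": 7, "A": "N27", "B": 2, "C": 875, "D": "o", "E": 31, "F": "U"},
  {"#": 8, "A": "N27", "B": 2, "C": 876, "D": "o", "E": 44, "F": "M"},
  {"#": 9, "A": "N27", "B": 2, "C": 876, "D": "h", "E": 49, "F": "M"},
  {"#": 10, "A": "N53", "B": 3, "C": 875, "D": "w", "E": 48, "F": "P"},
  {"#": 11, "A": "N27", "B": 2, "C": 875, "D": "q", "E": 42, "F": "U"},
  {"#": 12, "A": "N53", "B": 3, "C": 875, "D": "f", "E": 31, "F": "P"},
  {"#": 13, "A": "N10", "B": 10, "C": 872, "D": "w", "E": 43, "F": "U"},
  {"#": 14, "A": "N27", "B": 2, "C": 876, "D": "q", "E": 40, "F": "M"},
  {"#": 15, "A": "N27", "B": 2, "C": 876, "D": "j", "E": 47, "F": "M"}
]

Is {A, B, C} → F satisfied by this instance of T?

Yes

(A=N27, B=2, C=875): rows 1, 7, 11 → F = U, U, U ✓
(A=N53, B=10, C=875): rows 2, 3 → F = Q, Q ✓
(A=N10, B=10, C=872): rows 4, 6, 13 → F = U, U, U ✓
(A=N27, B=2, C=876): rows 5, 8, 9, 14, 15 → F = M, M, M, M, M ✓
(A=N53, B=3, C=875): rows 10, 12 → F = P, P ✓
Every {A, B, C} value is associated with a single F value, so {A, B, C} → F holds.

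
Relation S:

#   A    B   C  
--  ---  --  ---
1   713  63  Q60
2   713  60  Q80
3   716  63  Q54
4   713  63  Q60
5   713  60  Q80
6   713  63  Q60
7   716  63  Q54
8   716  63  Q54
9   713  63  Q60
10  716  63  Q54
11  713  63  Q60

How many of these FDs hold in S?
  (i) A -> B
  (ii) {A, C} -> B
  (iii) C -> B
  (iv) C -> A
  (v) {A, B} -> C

4

(i) A -> B: A=713: rows 1, 2, 4, 5, 6, 9, 11 → B takes values {63, 60} — violation — fails.
(ii) {A, C} -> B: every LHS value maps to a single RHS value — holds.
(iii) C -> B: every LHS value maps to a single RHS value — holds.
(iv) C -> A: every LHS value maps to a single RHS value — holds.
(v) {A, B} -> C: every LHS value maps to a single RHS value — holds.
4 of the 5 dependencies hold.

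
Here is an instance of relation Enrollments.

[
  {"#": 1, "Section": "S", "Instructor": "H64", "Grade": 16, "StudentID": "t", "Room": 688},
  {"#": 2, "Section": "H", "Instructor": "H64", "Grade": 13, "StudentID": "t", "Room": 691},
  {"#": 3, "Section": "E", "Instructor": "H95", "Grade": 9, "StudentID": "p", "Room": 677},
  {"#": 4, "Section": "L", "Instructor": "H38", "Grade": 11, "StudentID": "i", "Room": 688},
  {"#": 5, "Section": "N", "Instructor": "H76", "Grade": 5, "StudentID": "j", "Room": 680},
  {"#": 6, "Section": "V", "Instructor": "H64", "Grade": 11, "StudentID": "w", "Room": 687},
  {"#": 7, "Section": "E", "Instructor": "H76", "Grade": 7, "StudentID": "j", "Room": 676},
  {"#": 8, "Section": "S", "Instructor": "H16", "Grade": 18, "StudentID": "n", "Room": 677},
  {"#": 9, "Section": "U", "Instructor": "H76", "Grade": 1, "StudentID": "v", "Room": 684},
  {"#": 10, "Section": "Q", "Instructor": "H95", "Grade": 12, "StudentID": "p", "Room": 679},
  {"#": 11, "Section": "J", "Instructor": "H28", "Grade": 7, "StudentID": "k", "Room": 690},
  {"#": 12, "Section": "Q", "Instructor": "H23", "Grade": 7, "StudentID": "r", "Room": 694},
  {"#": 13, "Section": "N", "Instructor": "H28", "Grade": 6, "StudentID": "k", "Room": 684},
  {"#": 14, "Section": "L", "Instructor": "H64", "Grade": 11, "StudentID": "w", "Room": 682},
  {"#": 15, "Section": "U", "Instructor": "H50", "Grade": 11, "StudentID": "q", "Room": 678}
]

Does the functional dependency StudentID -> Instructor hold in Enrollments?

Yes

StudentID=t: rows 1, 2 → Instructor = H64, H64 ✓
StudentID=p: rows 3, 10 → Instructor = H95, H95 ✓
StudentID=i: row 4 → Instructor = H38 ✓
StudentID=j: rows 5, 7 → Instructor = H76, H76 ✓
StudentID=w: rows 6, 14 → Instructor = H64, H64 ✓
StudentID=n: row 8 → Instructor = H16 ✓
StudentID=v: row 9 → Instructor = H76 ✓
StudentID=k: rows 11, 13 → Instructor = H28, H28 ✓
StudentID=r: row 12 → Instructor = H23 ✓
StudentID=q: row 15 → Instructor = H50 ✓
Every StudentID value is associated with a single Instructor value, so StudentID -> Instructor holds.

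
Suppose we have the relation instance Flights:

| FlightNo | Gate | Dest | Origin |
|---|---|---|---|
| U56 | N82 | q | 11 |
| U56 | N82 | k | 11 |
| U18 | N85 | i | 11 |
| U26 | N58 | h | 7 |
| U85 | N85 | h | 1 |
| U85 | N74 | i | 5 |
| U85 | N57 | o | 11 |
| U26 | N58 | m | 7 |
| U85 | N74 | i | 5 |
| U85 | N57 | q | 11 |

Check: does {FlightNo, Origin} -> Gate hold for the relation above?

(FlightNo=U56, Origin=11): 2 rows → Gate = N82, N82 ✓
(FlightNo=U18, Origin=11): 1 row → Gate = N85 ✓
(FlightNo=U26, Origin=7): 2 rows → Gate = N58, N58 ✓
(FlightNo=U85, Origin=1): 1 row → Gate = N85 ✓
(FlightNo=U85, Origin=5): 2 rows → Gate = N74, N74 ✓
(FlightNo=U85, Origin=11): 2 rows → Gate = N57, N57 ✓
Every {FlightNo, Origin} value is associated with a single Gate value, so {FlightNo, Origin} -> Gate holds.

Yes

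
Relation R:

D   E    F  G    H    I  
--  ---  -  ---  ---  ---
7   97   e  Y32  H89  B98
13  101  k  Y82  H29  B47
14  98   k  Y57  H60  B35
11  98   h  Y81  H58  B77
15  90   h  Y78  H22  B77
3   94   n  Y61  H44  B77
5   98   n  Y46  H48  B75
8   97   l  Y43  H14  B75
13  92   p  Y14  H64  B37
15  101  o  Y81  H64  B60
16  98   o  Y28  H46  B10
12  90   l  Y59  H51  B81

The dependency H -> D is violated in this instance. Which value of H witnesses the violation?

H=H89: 1 row → D = 7 ✓
H=H29: 1 row → D = 13 ✓
H=H60: 1 row → D = 14 ✓
H=H58: 1 row → D = 11 ✓
H=H22: 1 row → D = 15 ✓
H=H44: 1 row → D = 3 ✓
H=H48: 1 row → D = 5 ✓
H=H14: 1 row → D = 8 ✓
H=H64: 2 rows → D takes values {13, 15} — violation
H=H46: 1 row → D = 16 ✓
H=H51: 1 row → D = 12 ✓
The only H value with inconsistent D is H=H64.

H64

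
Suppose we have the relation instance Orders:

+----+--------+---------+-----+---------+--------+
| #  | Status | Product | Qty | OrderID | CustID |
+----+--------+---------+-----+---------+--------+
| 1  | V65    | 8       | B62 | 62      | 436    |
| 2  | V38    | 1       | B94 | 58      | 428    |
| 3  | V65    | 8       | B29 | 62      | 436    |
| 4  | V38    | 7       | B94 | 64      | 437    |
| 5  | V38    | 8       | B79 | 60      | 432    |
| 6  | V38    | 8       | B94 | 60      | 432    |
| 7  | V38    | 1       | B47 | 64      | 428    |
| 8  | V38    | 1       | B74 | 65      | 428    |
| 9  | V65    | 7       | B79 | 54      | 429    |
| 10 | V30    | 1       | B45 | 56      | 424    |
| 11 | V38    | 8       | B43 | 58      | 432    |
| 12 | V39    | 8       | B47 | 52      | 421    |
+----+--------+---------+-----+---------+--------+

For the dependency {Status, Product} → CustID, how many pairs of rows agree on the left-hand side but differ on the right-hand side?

(Status=V65, Product=8): all 2 rows agree on CustID — 0 pairs.
(Status=V38, Product=1): all 3 rows agree on CustID — 0 pairs.
(Status=V38, Product=8): all 3 rows agree on CustID — 0 pairs.

0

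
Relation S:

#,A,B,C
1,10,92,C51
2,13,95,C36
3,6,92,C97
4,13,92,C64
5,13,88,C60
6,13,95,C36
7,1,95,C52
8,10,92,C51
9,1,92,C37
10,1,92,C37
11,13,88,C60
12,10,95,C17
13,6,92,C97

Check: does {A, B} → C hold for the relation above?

(A=10, B=92): rows 1, 8 → C = C51, C51 ✓
(A=13, B=95): rows 2, 6 → C = C36, C36 ✓
(A=6, B=92): rows 3, 13 → C = C97, C97 ✓
(A=13, B=92): row 4 → C = C64 ✓
(A=13, B=88): rows 5, 11 → C = C60, C60 ✓
(A=1, B=95): row 7 → C = C52 ✓
(A=1, B=92): rows 9, 10 → C = C37, C37 ✓
(A=10, B=95): row 12 → C = C17 ✓
Every {A, B} value is associated with a single C value, so {A, B} → C holds.

Yes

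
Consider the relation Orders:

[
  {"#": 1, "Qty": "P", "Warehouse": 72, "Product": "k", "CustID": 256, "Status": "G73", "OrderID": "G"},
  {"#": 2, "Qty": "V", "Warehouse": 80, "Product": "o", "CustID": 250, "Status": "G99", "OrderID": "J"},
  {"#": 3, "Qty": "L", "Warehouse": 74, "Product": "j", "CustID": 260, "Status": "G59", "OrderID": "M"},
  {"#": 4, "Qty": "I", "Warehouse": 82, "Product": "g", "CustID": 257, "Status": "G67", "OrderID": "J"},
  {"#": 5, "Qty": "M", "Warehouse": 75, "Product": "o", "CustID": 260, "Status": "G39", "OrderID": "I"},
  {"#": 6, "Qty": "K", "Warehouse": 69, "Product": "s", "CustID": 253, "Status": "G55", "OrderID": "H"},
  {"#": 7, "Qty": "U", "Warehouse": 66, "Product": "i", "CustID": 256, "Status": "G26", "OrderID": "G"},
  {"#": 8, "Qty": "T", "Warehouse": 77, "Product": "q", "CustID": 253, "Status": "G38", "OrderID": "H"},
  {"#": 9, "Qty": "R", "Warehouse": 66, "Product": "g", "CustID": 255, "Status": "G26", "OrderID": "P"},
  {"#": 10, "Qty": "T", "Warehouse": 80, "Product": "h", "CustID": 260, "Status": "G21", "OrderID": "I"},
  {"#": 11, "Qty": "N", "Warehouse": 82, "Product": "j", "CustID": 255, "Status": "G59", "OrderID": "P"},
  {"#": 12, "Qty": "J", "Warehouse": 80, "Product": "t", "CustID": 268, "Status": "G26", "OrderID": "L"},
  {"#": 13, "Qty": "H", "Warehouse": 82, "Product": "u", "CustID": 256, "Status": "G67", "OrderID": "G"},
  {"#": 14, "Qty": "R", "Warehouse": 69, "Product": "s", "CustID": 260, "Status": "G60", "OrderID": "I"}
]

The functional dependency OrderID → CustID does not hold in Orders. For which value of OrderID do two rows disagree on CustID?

OrderID=G: rows 1, 7, 13 → CustID = 256, 256, 256 ✓
OrderID=J: rows 2, 4 → CustID takes values {250, 257} — violation
OrderID=M: row 3 → CustID = 260 ✓
OrderID=I: rows 5, 10, 14 → CustID = 260, 260, 260 ✓
OrderID=H: rows 6, 8 → CustID = 253, 253 ✓
OrderID=P: rows 9, 11 → CustID = 255, 255 ✓
OrderID=L: row 12 → CustID = 268 ✓
The only OrderID value with inconsistent CustID is OrderID=J.

J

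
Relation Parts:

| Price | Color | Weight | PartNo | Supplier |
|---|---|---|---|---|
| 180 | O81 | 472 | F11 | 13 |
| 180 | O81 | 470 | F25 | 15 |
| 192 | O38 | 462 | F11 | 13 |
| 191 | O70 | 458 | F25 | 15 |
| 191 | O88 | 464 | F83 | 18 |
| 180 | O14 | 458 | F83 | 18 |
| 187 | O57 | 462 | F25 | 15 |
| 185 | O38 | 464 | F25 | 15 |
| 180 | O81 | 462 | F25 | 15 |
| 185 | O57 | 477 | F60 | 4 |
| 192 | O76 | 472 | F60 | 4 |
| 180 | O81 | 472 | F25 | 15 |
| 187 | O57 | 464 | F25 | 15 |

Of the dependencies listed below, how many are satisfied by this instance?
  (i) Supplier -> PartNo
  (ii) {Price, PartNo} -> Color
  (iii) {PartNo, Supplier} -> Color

2

(i) Supplier -> PartNo: every LHS value maps to a single RHS value — holds.
(ii) {Price, PartNo} -> Color: every LHS value maps to a single RHS value — holds.
(iii) {PartNo, Supplier} -> Color: (PartNo=F11, Supplier=13): 2 rows → Color takes values {O81, O38} — violation; (PartNo=F25, Supplier=15): 7 rows → Color takes values {O81, O70, O57, O38} — violation; (PartNo=F83, Supplier=18): 2 rows → Color takes values {O88, O14} — violation; (PartNo=F60, Supplier=4): 2 rows → Color takes values {O57, O76} — violation — fails.
2 of the 3 dependencies hold.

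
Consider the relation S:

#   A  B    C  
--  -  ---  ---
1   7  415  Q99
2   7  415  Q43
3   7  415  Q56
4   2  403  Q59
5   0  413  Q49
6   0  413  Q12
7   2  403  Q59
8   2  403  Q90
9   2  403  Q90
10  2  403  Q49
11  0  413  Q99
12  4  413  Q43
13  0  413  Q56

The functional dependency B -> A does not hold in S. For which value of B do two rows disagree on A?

413

B=415: rows 1, 2, 3 → A = 7, 7, 7 ✓
B=403: rows 4, 7, 8, 9, 10 → A = 2, 2, 2, 2, 2 ✓
B=413: rows 5, 6, 11, 12, 13 → A takes values {0, 4} — violation
The only B value with inconsistent A is B=413.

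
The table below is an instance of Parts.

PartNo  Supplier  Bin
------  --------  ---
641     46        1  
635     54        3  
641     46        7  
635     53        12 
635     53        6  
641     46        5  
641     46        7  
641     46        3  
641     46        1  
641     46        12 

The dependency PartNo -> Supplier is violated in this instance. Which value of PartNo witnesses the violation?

PartNo=641: 7 rows → Supplier = 46, 46, 46, 46, 46, 46, 46 ✓
PartNo=635: 3 rows → Supplier takes values {54, 53} — violation
The only PartNo value with inconsistent Supplier is PartNo=635.

635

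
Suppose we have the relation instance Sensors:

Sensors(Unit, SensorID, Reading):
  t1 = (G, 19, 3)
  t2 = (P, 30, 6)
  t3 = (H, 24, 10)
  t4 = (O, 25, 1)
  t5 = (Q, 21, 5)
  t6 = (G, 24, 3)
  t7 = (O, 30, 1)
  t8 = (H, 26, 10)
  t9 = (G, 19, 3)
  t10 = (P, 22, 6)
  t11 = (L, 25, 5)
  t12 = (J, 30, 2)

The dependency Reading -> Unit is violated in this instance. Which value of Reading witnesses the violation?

5

Reading=3: rows 1, 6, 9 → Unit = G, G, G ✓
Reading=6: rows 2, 10 → Unit = P, P ✓
Reading=10: rows 3, 8 → Unit = H, H ✓
Reading=1: rows 4, 7 → Unit = O, O ✓
Reading=5: rows 5, 11 → Unit takes values {Q, L} — violation
Reading=2: row 12 → Unit = J ✓
The only Reading value with inconsistent Unit is Reading=5.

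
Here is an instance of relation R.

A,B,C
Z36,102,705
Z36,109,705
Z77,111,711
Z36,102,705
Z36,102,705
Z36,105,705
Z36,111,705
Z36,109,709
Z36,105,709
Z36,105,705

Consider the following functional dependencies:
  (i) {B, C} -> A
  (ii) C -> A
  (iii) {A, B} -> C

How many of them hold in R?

2

(i) {B, C} -> A: every LHS value maps to a single RHS value — holds.
(ii) C -> A: every LHS value maps to a single RHS value — holds.
(iii) {A, B} -> C: (A=Z36, B=109): 2 rows → C takes values {705, 709} — violation; (A=Z36, B=105): 3 rows → C takes values {705, 709} — violation — fails.
2 of the 3 dependencies hold.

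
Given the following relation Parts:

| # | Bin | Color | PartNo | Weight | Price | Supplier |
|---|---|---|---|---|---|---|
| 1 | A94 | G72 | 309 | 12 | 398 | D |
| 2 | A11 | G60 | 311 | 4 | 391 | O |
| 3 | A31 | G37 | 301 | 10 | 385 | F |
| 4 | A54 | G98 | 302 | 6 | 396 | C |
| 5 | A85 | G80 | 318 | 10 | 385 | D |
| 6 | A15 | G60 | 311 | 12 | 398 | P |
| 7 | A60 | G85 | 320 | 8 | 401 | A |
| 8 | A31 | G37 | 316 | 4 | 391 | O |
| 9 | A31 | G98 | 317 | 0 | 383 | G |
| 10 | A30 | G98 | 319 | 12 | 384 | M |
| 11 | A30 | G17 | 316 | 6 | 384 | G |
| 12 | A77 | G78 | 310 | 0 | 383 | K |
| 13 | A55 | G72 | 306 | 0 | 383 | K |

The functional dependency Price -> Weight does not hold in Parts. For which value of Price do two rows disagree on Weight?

384

Price=398: rows 1, 6 → Weight = 12, 12 ✓
Price=391: rows 2, 8 → Weight = 4, 4 ✓
Price=385: rows 3, 5 → Weight = 10, 10 ✓
Price=396: row 4 → Weight = 6 ✓
Price=401: row 7 → Weight = 8 ✓
Price=383: rows 9, 12, 13 → Weight = 0, 0, 0 ✓
Price=384: rows 10, 11 → Weight takes values {12, 6} — violation
The only Price value with inconsistent Weight is Price=384.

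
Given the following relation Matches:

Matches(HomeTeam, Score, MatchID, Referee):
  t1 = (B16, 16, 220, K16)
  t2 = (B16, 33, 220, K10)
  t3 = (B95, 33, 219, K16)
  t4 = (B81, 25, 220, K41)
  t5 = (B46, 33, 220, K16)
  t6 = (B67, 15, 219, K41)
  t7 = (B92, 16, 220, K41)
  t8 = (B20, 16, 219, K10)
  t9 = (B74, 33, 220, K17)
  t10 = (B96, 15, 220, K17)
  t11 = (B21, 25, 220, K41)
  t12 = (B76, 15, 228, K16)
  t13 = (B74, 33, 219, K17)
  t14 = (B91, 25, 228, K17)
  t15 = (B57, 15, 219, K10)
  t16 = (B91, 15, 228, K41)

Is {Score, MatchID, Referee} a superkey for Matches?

Rows 4 and 11 have the same {Score, MatchID, Referee} value (Score=25, MatchID=220, Referee=K41) but are distinct tuples, so {Score, MatchID, Referee} does not determine every attribute — not a superkey.

No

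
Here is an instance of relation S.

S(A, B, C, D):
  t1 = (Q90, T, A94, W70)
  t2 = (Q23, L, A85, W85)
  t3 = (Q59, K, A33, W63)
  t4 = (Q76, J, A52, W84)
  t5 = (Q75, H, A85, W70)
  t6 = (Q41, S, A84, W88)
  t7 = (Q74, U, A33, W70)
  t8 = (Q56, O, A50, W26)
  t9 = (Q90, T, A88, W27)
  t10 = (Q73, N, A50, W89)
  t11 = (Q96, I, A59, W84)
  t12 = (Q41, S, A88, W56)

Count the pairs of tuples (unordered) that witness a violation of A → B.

A=Q90: all 2 rows agree on B — 0 pairs.
A=Q41: all 2 rows agree on B — 0 pairs.

0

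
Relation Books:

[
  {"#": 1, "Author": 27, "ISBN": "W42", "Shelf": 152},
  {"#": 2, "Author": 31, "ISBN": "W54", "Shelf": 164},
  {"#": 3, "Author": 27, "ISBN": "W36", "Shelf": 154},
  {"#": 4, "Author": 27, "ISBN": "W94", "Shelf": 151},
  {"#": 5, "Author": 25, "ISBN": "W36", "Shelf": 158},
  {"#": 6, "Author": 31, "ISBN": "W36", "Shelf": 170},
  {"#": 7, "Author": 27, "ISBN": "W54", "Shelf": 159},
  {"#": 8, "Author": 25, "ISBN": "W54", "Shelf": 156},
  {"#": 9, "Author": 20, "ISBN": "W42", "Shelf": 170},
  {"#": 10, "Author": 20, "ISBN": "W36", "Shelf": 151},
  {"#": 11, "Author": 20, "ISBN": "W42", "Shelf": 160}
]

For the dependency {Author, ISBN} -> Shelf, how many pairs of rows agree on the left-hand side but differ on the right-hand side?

1

(Author=20, ISBN=W42): violating pairs (9,11) — 1 pair.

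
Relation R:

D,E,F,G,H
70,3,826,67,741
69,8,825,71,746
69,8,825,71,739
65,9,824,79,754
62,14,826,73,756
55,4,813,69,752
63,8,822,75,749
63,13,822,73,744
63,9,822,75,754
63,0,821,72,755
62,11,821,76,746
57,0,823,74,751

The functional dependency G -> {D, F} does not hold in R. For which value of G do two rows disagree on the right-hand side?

73

G=67: 1 row → {D,F} = (70, 826) ✓
G=71: 2 rows → {D,F} = (69, 825), (69, 825) ✓
G=79: 1 row → {D,F} = (65, 824) ✓
G=73: 2 rows → {D,F} takes values {(62, 826), (63, 822)} — violation
G=69: 1 row → {D,F} = (55, 813) ✓
G=75: 2 rows → {D,F} = (63, 822), (63, 822) ✓
G=72: 1 row → {D,F} = (63, 821) ✓
G=76: 1 row → {D,F} = (62, 821) ✓
G=74: 1 row → {D,F} = (57, 823) ✓
The only G value with inconsistent RHS is G=73.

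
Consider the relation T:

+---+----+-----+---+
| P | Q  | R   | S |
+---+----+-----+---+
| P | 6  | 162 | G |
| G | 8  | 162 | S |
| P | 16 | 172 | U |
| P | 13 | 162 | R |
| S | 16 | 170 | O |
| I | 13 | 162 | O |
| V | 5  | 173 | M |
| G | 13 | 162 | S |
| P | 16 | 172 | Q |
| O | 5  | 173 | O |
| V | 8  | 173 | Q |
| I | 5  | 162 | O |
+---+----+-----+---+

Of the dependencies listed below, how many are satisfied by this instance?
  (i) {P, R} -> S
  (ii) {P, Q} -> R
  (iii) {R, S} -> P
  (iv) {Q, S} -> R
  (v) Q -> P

2

(i) {P, R} -> S: (P=P, R=162): 2 rows → S takes values {G, R} — violation; (P=P, R=172): 2 rows → S takes values {U, Q} — violation; (P=V, R=173): 2 rows → S takes values {M, Q} — violation — fails.
(ii) {P, Q} -> R: every LHS value maps to a single RHS value — holds.
(iii) {R, S} -> P: every LHS value maps to a single RHS value — holds.
(iv) {Q, S} -> R: (Q=5, S=O): 2 rows → R takes values {173, 162} — violation — fails.
(v) Q -> P: Q=8: 2 rows → P takes values {G, V} — violation; Q=16: 3 rows → P takes values {P, S} — violation; Q=13: 3 rows → P takes values {P, I, G} — violation; Q=5: 3 rows → P takes values {V, O, I} — violation — fails.
2 of the 5 dependencies hold.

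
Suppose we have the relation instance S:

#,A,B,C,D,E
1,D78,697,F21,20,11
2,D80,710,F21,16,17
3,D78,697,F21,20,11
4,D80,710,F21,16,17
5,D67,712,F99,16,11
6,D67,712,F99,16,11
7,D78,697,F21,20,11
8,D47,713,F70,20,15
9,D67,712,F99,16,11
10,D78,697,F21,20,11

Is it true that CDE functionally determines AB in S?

(C=F21, D=20, E=11): rows 1, 3, 7, 10 → {A,B} = (D78, 697), (D78, 697), (D78, 697), (D78, 697) ✓
(C=F21, D=16, E=17): rows 2, 4 → {A,B} = (D80, 710), (D80, 710) ✓
(C=F99, D=16, E=11): rows 5, 6, 9 → {A,B} = (D67, 712), (D67, 712), (D67, 712) ✓
(C=F70, D=20, E=15): row 8 → {A,B} = (D47, 713) ✓
Every CDE value is associated with a single AB value, so CDE -> AB holds.

Yes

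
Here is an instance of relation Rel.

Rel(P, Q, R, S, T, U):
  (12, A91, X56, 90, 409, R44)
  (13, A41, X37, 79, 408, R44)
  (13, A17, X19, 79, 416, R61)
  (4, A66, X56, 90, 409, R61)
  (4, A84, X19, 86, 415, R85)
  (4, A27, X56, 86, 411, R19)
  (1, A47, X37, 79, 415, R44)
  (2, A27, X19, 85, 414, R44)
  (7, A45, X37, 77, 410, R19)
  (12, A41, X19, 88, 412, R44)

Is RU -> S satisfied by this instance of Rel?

No

(R=X56, U=R44): 1 row → S = 90 ✓
(R=X37, U=R44): 2 rows → S = 79, 79 ✓
(R=X19, U=R61): 1 row → S = 79 ✓
(R=X56, U=R61): 1 row → S = 90 ✓
(R=X19, U=R85): 1 row → S = 86 ✓
(R=X56, U=R19): 1 row → S = 86 ✓
(R=X19, U=R44): 2 rows → S takes values {85, 88} — violation
(R=X37, U=R19): 1 row → S = 77 ✓
Two rows agree on RU but differ on S, so RU -> S does not hold.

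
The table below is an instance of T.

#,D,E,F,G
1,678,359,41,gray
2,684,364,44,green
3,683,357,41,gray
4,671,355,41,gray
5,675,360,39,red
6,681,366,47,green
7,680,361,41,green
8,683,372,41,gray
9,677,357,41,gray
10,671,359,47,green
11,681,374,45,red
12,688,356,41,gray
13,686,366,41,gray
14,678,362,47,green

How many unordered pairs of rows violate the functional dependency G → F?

8

G=gray: all 7 rows agree on F — 0 pairs.
G=green: violating pairs (2,6), (2,7), (2,10), (2,14), (6,7), (7,10), (7,14) — 7 pairs.
G=red: violating pairs (5,11) — 1 pair.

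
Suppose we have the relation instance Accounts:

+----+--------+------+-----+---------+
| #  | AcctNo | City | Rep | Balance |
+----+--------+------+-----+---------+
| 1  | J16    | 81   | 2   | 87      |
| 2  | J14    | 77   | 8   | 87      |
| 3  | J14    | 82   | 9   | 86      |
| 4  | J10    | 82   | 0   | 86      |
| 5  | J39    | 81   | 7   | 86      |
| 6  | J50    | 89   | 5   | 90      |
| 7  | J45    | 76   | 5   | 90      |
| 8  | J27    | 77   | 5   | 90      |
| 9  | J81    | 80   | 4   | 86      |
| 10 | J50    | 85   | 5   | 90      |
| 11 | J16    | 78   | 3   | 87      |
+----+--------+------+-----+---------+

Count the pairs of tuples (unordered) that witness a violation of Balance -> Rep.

9

Balance=87: violating pairs (1,2), (1,11), (2,11) — 3 pairs.
Balance=86: violating pairs (3,4), (3,5), (3,9), (4,5), (4,9), (5,9) — 6 pairs.
Balance=90: all 4 rows agree on Rep — 0 pairs.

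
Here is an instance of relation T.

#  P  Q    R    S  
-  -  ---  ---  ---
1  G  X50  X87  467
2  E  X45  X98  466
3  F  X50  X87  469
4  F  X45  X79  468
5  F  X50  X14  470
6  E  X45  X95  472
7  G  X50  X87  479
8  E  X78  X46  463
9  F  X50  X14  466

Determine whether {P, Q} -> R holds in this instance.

(P=G, Q=X50): rows 1, 7 → R = X87, X87 ✓
(P=E, Q=X45): rows 2, 6 → R takes values {X98, X95} — violation
(P=F, Q=X50): rows 3, 5, 9 → R takes values {X87, X14} — violation
(P=F, Q=X45): row 4 → R = X79 ✓
(P=E, Q=X78): row 8 → R = X46 ✓
Two rows agree on {P, Q} but differ on R, so {P, Q} -> R does not hold.

No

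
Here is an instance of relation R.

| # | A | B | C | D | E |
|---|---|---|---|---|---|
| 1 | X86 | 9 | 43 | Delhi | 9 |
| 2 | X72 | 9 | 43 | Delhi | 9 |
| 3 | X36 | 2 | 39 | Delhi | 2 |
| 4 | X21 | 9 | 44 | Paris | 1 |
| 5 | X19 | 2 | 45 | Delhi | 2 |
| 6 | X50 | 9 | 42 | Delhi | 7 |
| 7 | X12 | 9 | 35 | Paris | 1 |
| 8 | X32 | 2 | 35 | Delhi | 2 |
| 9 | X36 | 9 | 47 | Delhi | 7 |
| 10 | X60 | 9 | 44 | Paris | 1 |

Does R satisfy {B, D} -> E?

No

(B=9, D=Delhi): rows 1, 2, 6, 9 → E takes values {9, 7} — violation
(B=2, D=Delhi): rows 3, 5, 8 → E = 2, 2, 2 ✓
(B=9, D=Paris): rows 4, 7, 10 → E = 1, 1, 1 ✓
Two rows agree on {B, D} but differ on E, so {B, D} -> E does not hold.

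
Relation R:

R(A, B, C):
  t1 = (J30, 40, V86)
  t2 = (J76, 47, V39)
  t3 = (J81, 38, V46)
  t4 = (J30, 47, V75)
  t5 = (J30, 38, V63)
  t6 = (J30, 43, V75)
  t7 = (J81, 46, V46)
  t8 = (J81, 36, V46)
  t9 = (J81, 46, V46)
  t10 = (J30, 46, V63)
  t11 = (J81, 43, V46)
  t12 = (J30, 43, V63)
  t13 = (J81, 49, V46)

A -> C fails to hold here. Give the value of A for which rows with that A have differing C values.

A=J30: rows 1, 4, 5, 6, 10, 12 → C takes values {V86, V75, V63} — violation
A=J76: row 2 → C = V39 ✓
A=J81: rows 3, 7, 8, 9, 11, 13 → C = V46, V46, V46, V46, V46, V46 ✓
The only A value with inconsistent C is A=J30.

J30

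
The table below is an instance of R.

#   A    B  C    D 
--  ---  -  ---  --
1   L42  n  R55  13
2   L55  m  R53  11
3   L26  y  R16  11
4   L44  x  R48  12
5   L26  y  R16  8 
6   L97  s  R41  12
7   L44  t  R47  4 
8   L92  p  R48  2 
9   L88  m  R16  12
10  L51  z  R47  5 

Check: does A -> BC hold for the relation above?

A=L42: row 1 → {B,C} = (n, R55) ✓
A=L55: row 2 → {B,C} = (m, R53) ✓
A=L26: rows 3, 5 → {B,C} = (y, R16), (y, R16) ✓
A=L44: rows 4, 7 → {B,C} takes values {(x, R48), (t, R47)} — violation
A=L97: row 6 → {B,C} = (s, R41) ✓
A=L92: row 8 → {B,C} = (p, R48) ✓
A=L88: row 9 → {B,C} = (m, R16) ✓
A=L51: row 10 → {B,C} = (z, R47) ✓
Two rows agree on A but differ on BC, so A -> BC does not hold.

No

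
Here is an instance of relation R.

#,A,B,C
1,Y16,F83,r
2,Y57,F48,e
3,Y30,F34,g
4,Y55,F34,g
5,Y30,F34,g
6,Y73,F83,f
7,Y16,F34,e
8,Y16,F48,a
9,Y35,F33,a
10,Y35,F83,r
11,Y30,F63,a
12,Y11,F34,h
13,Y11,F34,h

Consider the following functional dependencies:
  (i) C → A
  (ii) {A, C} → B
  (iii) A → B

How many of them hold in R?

(i) C → A: C=r: rows 1, 10 → A takes values {Y16, Y35} — violation; C=e: rows 2, 7 → A takes values {Y57, Y16} — violation; C=g: rows 3, 4, 5 → A takes values {Y30, Y55} — violation; C=a: rows 8, 9, 11 → A takes values {Y16, Y35, Y30} — violation — fails.
(ii) {A, C} → B: every LHS value maps to a single RHS value — holds.
(iii) A → B: A=Y16: rows 1, 7, 8 → B takes values {F83, F34, F48} — violation; A=Y30: rows 3, 5, 11 → B takes values {F34, F63} — violation; A=Y35: rows 9, 10 → B takes values {F33, F83} — violation — fails.
1 of the 3 dependencies holds.

1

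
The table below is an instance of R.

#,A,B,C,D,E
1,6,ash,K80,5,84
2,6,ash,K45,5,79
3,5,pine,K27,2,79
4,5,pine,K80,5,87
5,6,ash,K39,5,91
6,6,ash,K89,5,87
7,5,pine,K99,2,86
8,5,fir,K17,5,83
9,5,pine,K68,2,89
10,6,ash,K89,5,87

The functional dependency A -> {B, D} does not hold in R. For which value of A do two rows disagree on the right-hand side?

5

A=6: rows 1, 2, 5, 6, 10 → {B,D} = (ash, 5), (ash, 5), (ash, 5), (ash, 5), (ash, 5) ✓
A=5: rows 3, 4, 7, 8, 9 → {B,D} takes values {(pine, 2), (pine, 5), (fir, 5)} — violation
The only A value with inconsistent RHS is A=5.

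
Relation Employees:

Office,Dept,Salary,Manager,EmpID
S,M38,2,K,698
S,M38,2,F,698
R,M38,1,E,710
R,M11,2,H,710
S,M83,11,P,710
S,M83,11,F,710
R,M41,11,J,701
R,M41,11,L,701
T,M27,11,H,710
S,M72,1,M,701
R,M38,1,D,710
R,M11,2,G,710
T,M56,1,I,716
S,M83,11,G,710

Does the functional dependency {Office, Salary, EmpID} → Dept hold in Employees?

(Office=S, Salary=2, EmpID=698): 2 rows → Dept = M38, M38 ✓
(Office=R, Salary=1, EmpID=710): 2 rows → Dept = M38, M38 ✓
(Office=R, Salary=2, EmpID=710): 2 rows → Dept = M11, M11 ✓
(Office=S, Salary=11, EmpID=710): 3 rows → Dept = M83, M83, M83 ✓
(Office=R, Salary=11, EmpID=701): 2 rows → Dept = M41, M41 ✓
(Office=T, Salary=11, EmpID=710): 1 row → Dept = M27 ✓
(Office=S, Salary=1, EmpID=701): 1 row → Dept = M72 ✓
(Office=T, Salary=1, EmpID=716): 1 row → Dept = M56 ✓
Every {Office, Salary, EmpID} value is associated with a single Dept value, so {Office, Salary, EmpID} → Dept holds.

Yes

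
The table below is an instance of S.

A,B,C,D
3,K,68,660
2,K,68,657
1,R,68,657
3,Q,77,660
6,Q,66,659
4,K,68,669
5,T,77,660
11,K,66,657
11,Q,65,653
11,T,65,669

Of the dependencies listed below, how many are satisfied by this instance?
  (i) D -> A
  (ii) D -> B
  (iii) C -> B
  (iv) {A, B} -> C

1

(i) D -> A: D=660: 3 rows → A takes values {3, 5} — violation; D=657: 3 rows → A takes values {2, 1, 11} — violation; D=669: 2 rows → A takes values {4, 11} — violation — fails.
(ii) D -> B: D=660: 3 rows → B takes values {K, Q, T} — violation; D=657: 3 rows → B takes values {K, R} — violation; D=669: 2 rows → B takes values {K, T} — violation — fails.
(iii) C -> B: C=68: 4 rows → B takes values {K, R} — violation; C=77: 2 rows → B takes values {Q, T} — violation; C=66: 2 rows → B takes values {Q, K} — violation; C=65: 2 rows → B takes values {Q, T} — violation — fails.
(iv) {A, B} -> C: every LHS value maps to a single RHS value — holds.
1 of the 4 dependencies holds.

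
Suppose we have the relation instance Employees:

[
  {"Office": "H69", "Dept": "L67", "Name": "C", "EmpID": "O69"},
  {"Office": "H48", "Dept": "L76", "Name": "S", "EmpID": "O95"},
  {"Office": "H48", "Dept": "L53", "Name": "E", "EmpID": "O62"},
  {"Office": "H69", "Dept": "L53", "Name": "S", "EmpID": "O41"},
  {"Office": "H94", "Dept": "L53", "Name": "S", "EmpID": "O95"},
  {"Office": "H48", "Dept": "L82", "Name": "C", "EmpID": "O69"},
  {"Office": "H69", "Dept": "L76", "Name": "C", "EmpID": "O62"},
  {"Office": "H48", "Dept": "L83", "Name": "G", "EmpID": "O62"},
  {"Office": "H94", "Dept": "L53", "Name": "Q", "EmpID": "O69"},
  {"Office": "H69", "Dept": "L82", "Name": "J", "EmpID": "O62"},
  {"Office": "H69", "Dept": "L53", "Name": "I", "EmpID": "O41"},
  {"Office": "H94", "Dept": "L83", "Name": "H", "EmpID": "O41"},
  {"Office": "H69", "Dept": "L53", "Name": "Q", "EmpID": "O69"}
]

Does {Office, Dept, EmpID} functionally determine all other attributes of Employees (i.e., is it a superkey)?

No

Two distinct rows share (Office=H69, Dept=L53, EmpID=O41), so {Office, Dept, EmpID} does not determine every attribute — not a superkey.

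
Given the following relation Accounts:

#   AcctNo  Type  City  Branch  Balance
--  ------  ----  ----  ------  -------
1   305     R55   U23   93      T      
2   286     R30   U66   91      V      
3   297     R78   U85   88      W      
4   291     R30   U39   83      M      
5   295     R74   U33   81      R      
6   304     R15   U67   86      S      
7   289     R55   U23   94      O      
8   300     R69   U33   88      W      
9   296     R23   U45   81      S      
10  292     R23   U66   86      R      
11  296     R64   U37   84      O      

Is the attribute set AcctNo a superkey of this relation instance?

Rows 9 and 11 have the same AcctNo value AcctNo=296 but are distinct tuples, so AcctNo does not determine every attribute — not a superkey.

No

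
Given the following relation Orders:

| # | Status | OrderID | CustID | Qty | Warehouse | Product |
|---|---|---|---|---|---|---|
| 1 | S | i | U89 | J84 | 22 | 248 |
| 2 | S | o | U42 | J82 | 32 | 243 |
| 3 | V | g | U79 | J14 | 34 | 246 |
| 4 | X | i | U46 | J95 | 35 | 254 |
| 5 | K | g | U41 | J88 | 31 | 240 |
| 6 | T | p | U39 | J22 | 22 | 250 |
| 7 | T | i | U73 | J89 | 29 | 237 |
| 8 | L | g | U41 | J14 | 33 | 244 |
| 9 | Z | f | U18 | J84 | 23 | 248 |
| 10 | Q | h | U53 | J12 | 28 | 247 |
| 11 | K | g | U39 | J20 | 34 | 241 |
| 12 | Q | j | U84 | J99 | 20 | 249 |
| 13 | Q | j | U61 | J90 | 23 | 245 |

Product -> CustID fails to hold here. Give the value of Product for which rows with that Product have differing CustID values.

Product=248: rows 1, 9 → CustID takes values {U89, U18} — violation
Product=243: row 2 → CustID = U42 ✓
Product=246: row 3 → CustID = U79 ✓
Product=254: row 4 → CustID = U46 ✓
Product=240: row 5 → CustID = U41 ✓
Product=250: row 6 → CustID = U39 ✓
Product=237: row 7 → CustID = U73 ✓
Product=244: row 8 → CustID = U41 ✓
Product=247: row 10 → CustID = U53 ✓
Product=241: row 11 → CustID = U39 ✓
Product=249: row 12 → CustID = U84 ✓
Product=245: row 13 → CustID = U61 ✓
The only Product value with inconsistent CustID is Product=248.

248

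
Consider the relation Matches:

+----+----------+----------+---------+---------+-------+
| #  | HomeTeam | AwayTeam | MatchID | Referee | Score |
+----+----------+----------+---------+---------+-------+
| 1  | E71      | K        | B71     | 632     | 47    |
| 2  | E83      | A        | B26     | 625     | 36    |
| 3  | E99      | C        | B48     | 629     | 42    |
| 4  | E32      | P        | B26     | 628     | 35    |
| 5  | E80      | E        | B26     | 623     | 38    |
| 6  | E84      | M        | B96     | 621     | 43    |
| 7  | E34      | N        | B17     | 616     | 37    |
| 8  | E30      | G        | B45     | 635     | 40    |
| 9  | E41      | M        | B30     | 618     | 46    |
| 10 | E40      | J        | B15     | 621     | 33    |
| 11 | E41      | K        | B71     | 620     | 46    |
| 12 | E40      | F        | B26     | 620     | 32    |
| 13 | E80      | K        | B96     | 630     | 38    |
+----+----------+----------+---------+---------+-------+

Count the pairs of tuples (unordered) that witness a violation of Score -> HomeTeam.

0

Score=38: all 2 rows agree on HomeTeam — 0 pairs.
Score=46: all 2 rows agree on HomeTeam — 0 pairs.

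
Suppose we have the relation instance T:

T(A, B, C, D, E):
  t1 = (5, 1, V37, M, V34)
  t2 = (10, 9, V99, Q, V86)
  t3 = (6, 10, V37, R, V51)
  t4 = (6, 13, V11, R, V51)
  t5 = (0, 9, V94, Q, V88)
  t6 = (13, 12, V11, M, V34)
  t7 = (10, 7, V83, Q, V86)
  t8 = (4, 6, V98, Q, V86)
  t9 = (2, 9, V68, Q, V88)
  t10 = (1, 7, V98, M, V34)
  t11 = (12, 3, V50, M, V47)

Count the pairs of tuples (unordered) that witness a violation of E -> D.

0

E=V34: all 3 rows agree on D — 0 pairs.
E=V86: all 3 rows agree on D — 0 pairs.
E=V51: all 2 rows agree on D — 0 pairs.
E=V88: all 2 rows agree on D — 0 pairs.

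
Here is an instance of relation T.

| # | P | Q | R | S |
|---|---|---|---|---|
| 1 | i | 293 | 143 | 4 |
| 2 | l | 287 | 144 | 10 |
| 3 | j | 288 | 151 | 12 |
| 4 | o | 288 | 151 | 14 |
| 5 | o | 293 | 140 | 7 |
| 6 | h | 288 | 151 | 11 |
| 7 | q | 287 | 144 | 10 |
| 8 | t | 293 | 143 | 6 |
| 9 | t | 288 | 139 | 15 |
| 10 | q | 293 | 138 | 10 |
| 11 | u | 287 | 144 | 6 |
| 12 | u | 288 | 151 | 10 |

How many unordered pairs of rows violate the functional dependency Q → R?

Q=293: violating pairs (1,5), (1,10), (5,8), (5,10), (8,10) — 5 pairs.
Q=287: all 3 rows agree on R — 0 pairs.
Q=288: violating pairs (3,9), (4,9), (6,9), (9,12) — 4 pairs.

9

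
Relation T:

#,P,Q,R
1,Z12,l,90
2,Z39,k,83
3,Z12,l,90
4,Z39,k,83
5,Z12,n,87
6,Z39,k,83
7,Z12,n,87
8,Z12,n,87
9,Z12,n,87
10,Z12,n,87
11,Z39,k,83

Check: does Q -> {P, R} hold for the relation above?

Yes

Q=l: rows 1, 3 → {P,R} = (Z12, 90), (Z12, 90) ✓
Q=k: rows 2, 4, 6, 11 → {P,R} = (Z39, 83), (Z39, 83), (Z39, 83), (Z39, 83) ✓
Q=n: rows 5, 7, 8, 9, 10 → {P,R} = (Z12, 87), (Z12, 87), (Z12, 87), (Z12, 87), (Z12, 87) ✓
Every Q value is associated with a single {P, R} value, so Q -> {P, R} holds.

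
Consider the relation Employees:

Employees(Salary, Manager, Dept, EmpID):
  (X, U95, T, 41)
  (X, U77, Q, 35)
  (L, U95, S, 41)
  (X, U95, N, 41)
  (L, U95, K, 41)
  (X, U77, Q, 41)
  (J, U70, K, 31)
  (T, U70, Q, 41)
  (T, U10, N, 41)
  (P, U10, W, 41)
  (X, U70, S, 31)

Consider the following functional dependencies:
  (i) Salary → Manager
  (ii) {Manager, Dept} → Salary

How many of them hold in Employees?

1

(i) Salary → Manager: Salary=X: 5 rows → Manager takes values {U95, U77, U70} — violation; Salary=T: 2 rows → Manager takes values {U70, U10} — violation — fails.
(ii) {Manager, Dept} → Salary: every LHS value maps to a single RHS value — holds.
1 of the 2 dependencies holds.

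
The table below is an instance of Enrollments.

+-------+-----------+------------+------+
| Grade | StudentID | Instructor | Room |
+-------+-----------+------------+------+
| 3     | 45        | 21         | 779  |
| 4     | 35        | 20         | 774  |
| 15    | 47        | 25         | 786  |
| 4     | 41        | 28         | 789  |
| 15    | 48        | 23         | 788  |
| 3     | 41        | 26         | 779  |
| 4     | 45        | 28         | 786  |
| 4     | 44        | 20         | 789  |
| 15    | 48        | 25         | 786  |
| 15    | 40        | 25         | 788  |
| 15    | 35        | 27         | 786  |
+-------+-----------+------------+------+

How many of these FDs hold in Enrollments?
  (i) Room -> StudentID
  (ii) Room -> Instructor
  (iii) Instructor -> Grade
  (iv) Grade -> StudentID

1

(i) Room -> StudentID: Room=779: 2 rows → StudentID takes values {45, 41} — violation; Room=786: 4 rows → StudentID takes values {47, 45, 48, 35} — violation; Room=789: 2 rows → StudentID takes values {41, 44} — violation; Room=788: 2 rows → StudentID takes values {48, 40} — violation — fails.
(ii) Room -> Instructor: Room=779: 2 rows → Instructor takes values {21, 26} — violation; Room=786: 4 rows → Instructor takes values {25, 28, 27} — violation; Room=789: 2 rows → Instructor takes values {28, 20} — violation; Room=788: 2 rows → Instructor takes values {23, 25} — violation — fails.
(iii) Instructor -> Grade: every LHS value maps to a single RHS value — holds.
(iv) Grade -> StudentID: Grade=3: 2 rows → StudentID takes values {45, 41} — violation; Grade=4: 4 rows → StudentID takes values {35, 41, 45, 44} — violation; Grade=15: 5 rows → StudentID takes values {47, 48, 40, 35} — violation — fails.
1 of the 4 dependencies holds.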